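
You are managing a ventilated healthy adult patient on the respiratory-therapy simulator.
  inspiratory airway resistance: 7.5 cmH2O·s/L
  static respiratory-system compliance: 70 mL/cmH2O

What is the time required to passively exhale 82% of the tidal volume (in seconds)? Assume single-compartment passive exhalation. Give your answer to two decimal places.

τ = R × C = 7.5 × 70 mL/cmH2O = 7.5 × 0.070 L/cmH2O = 0.525 s.
Exhaled fraction f = 1 − e^(−t/τ) → t = −τ·ln(1 − f) = −0.525·ln(0.18) = 0.9003 s.

0.90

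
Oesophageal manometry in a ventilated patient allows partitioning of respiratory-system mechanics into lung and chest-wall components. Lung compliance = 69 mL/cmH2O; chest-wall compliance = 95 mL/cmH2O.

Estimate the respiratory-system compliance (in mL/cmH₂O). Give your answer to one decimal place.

40.0

Lung and chest wall are elastances in series: 1/Crs = 1/CL + 1/Ccw.
1/Crs = 1/69 + 1/95 = 0.02502.
Crs = 39.968 mL/cmH2O.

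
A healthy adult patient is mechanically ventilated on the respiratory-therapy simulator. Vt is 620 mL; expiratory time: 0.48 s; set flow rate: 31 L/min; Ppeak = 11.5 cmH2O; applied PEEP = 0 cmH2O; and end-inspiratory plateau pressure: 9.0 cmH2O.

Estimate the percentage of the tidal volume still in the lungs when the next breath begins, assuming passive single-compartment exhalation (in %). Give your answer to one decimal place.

23.7

Flow: 31 L/min ÷ 60 = 0.5167 L/s.
R = (PIP − Pplat)/V̇ = (11.5 − 9.0) / 0.5167 = 2.5/0.5167 = 4.838 cmH2O·s/L.
C = Vt/(Pplat − PEEP) = 620.0 / (9.0 − 0) = 620.0/9.0 = 68.889 mL/cmH2O.
τ = R × C = 4.838 × 0.06889 L/cmH2O = 0.3333 s.
Fraction remaining at end-expiration = e^(−Te/τ) = e^(−0.48/0.3333) = 0.2369 → 23.69%.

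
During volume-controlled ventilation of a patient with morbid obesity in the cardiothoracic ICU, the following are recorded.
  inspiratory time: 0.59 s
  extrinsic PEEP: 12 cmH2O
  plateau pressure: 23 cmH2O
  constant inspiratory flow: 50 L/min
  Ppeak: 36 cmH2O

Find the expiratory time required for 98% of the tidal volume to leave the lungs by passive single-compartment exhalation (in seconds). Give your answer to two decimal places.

Flow: 50 L/min ÷ 60 = 0.8333 L/s.
Vt = flow × Ti = 0.8333 L/s × 0.59 s × 1000 mL/L = 491.65 mL.
R = (PIP − Pplat)/V̇ = (36 − 23) / 0.8333 = 13.0/0.8333 = 15.601 cmH2O·s/L.
C = Vt/(Pplat − PEEP) = 491.65 / (23 − 12) = 491.65/11.0 = 44.695 mL/cmH2O.
τ = R × C = 15.601 × 0.0447 L/cmH2O = 0.6974 s.
t = −τ·ln(1 − 0.98) = −0.6974·ln(0.02) = 2.728 s.

2.73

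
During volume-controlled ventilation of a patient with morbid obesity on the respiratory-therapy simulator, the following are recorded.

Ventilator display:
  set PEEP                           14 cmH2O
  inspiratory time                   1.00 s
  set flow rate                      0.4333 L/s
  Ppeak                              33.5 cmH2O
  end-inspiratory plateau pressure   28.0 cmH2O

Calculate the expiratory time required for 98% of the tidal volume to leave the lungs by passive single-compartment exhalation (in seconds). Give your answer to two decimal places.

1.54

Vt = flow × Ti = 0.4333 L/s × 1.00 s × 1000 mL/L = 433.3 mL.
R = (PIP − Pplat)/V̇ = (33.5 − 28.0) / 0.4333 = 5.5/0.4333 = 12.693 cmH2O·s/L.
C = Vt/(Pplat − PEEP) = 433.3 / (28.0 − 14) = 433.3/14.0 = 30.95 mL/cmH2O.
τ = R × C = 12.693 × 0.03095 L/cmH2O = 0.3928 s.
t = −τ·ln(1 − 0.98) = −0.3928·ln(0.02) = 1.537 s.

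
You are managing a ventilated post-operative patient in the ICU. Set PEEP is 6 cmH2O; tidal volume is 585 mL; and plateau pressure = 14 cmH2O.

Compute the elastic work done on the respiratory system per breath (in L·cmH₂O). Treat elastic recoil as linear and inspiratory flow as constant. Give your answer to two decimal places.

2.34

Elastic work ≈ ½ × (Pplat − PEEP) × Vt = 0.5 × (14 − 6) × 0.585 L = 0.5 × 8.0 × 0.585 = 2.34 L·cmH2O.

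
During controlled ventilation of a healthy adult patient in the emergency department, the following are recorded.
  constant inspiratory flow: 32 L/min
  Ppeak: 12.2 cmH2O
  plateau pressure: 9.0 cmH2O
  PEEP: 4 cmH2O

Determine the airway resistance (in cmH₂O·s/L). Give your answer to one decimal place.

Flow: 32 L/min ÷ 60 = 0.5333 L/s.
Raw = (PIP − Pplat) / flow = (12.2 − 9.0) / 0.5333 = 3.2 / 0.5333 = 6.0 cmH2O·s/L.

6.0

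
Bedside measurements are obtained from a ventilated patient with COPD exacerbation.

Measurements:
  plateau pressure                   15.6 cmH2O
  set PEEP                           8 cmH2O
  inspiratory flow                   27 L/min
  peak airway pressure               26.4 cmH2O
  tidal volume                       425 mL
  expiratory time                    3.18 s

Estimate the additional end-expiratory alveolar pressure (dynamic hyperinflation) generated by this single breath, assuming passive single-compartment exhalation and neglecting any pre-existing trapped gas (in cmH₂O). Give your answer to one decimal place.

Flow: 27 L/min ÷ 60 = 0.45 L/s.
R = (PIP − Pplat)/V̇ = (26.4 − 15.6) / 0.45 = 10.8/0.45 = 24.0 cmH2O·s/L.
C = Vt/(Pplat − PEEP) = 425.0 / (15.6 − 8) = 425.0/7.6 = 55.921 mL/cmH2O.
τ = R × C = 24.0 × 0.05592 L/cmH2O = 1.342 s.
Fraction remaining = e^(−Te/τ) = e^(−3.18/1.342) = 0.09352; trapped volume = 425.0 × 0.09352 = 39.746 mL.
Additional alveolar pressure from trapping ≈ V_trapped / C = 39.746 / 55.921 = 0.7108 cmH2O.

0.7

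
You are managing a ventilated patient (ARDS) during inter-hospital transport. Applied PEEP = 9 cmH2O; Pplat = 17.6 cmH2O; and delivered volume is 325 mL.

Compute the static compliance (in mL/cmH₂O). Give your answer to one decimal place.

37.8

Cstat = Vt / (Pplat − PEEP) = 325 / (17.6 − 9) = 325 / 8.6 = 37.791 mL/cmH2O.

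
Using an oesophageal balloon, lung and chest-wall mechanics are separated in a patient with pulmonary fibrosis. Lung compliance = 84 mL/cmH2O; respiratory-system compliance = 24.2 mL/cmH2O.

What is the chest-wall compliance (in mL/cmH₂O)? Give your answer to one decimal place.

1/Ccw = 1/Crs − 1/CL.
1/Ccw = 1/24.2 − 1/84 = 0.02942.
Ccw = 33.99 mL/cmH2O.

34.0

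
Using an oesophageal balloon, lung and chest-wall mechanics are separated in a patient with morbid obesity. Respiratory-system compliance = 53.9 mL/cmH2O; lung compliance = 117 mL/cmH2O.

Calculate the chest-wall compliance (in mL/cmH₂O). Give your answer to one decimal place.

99.9

1/Ccw = 1/Crs − 1/CL.
1/Ccw = 1/53.9 − 1/117 = 0.01001.
Ccw = 99.9 mL/cmH2O.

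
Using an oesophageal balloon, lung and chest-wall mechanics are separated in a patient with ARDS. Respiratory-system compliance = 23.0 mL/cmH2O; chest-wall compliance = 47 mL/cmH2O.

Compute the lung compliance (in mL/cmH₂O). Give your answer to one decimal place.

1/CL = 1/Crs − 1/Ccw.
1/CL = 1/23.0 − 1/47 = 0.0222.
CL = 45.045 mL/cmH2O.

45.0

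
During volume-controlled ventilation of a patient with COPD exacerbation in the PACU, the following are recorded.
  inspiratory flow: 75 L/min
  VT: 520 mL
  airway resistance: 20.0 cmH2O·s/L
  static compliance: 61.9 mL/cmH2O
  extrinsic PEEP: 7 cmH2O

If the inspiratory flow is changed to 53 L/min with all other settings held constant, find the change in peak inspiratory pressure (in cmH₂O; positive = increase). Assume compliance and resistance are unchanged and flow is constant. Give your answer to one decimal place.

-7.3

Flow: 75 L/min ÷ 60 = 1.25 L/s.
New flow: 53 L/min ÷ 60 = 0.8833 L/s.
PIP = Vt/C + R·V̇ + PEEP (constant-flow equation of motion).
Only the resistive term changes: ΔPIP = R × ΔV̇ = 20.0 × (0.8833 − 1.25) = 20.0 × -0.3667 = -7.334 cmH2O.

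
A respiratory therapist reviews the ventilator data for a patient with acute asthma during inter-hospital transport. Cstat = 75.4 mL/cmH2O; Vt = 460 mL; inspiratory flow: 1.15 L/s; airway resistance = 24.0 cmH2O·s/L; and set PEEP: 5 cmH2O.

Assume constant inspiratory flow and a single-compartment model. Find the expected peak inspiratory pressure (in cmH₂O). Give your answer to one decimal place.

38.7

Equation of motion (constant flow): PIP = Vt/C + R·V̇ + PEEP.
PIP = 460/75.4 + 24.0×1.15 + 5 = 6.101 + 27.6 + 5 = 38.701 cmH2O.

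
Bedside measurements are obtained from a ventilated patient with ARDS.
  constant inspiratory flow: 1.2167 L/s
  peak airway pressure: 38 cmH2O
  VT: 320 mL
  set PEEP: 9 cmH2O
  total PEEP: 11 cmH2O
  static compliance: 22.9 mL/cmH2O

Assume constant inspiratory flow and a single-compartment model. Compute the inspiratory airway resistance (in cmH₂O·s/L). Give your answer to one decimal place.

Total PEEP = 11 cmH2O (set 9 + intrinsic 2); this is the baseline alveolar pressure.
Equation of motion (constant flow): PIP = Vt/C + R·V̇ + PEEP.
R·V̇ = PIP − Vt/C − PEEP = 38 − 320/22.9 − 11 = 38 − 13.974 − 11 = 13.026 cmH2O.
R = 13.026 / 1.2167 = 10.706 cmH2O·s/L.

10.7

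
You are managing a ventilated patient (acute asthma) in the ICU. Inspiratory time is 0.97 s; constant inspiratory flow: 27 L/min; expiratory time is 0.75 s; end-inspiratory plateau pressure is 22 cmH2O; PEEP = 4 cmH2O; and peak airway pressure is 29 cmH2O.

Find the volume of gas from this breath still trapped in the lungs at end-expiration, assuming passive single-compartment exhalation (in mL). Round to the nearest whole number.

60

Flow: 27 L/min ÷ 60 = 0.45 L/s.
Vt = flow × Ti = 0.45 L/s × 0.97 s × 1000 mL/L = 436.5 mL.
R = (PIP − Pplat)/V̇ = (29 − 22) / 0.45 = 7.0/0.45 = 15.556 cmH2O·s/L.
C = Vt/(Pplat − PEEP) = 436.5 / (22 − 4) = 436.5/18.0 = 24.25 mL/cmH2O.
τ = R × C = 15.556 × 0.02425 L/cmH2O = 0.3772 s.
Fraction remaining = e^(−Te/τ) = e^(−0.75/0.3772) = 0.1369.
Trapped volume = 436.5 × 0.1369 = 59.757 mL.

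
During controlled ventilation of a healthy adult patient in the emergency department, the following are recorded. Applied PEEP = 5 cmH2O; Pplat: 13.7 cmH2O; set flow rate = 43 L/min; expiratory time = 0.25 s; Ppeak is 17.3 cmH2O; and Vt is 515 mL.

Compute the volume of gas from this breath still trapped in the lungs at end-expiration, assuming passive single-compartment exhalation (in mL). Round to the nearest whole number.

222

Flow: 43 L/min ÷ 60 = 0.7167 L/s.
R = (PIP − Pplat)/V̇ = (17.3 − 13.7) / 0.7167 = 3.6/0.7167 = 5.023 cmH2O·s/L.
C = Vt/(Pplat − PEEP) = 515.0 / (13.7 − 5) = 515.0/8.7 = 59.195 mL/cmH2O.
τ = R × C = 5.023 × 0.0592 L/cmH2O = 0.2974 s.
Fraction remaining = e^(−Te/τ) = e^(−0.25/0.2974) = 0.4314.
Trapped volume = 515.0 × 0.4314 = 222.17 mL.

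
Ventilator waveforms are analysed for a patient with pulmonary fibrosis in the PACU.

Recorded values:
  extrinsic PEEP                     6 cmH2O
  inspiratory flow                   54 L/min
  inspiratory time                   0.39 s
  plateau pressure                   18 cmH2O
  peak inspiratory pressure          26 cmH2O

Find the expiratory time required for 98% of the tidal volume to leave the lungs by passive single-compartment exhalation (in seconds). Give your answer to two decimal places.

1.02

Flow: 54 L/min ÷ 60 = 0.9 L/s.
Vt = flow × Ti = 0.9 L/s × 0.39 s × 1000 mL/L = 351.0 mL.
R = (PIP − Pplat)/V̇ = (26 − 18) / 0.9 = 8.0/0.9 = 8.889 cmH2O·s/L.
C = Vt/(Pplat − PEEP) = 351.0 / (18 − 6) = 351.0/12.0 = 29.25 mL/cmH2O.
τ = R × C = 8.889 × 0.02925 L/cmH2O = 0.26 s.
t = −τ·ln(1 − 0.98) = −0.26·ln(0.02) = 1.017 s.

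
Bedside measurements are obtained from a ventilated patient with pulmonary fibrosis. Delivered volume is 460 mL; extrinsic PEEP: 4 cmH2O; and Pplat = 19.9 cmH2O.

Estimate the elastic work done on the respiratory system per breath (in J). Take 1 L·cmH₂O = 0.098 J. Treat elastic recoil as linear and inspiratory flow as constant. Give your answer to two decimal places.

0.36

Elastic work ≈ ½ × (Pplat − PEEP) × Vt = 0.5 × (19.9 − 4) × 0.460 L = 0.5 × 15.9 × 0.460 = 3.657 L·cmH2O.
× 0.098 J/(L·cmH2O) → 0.3584 J.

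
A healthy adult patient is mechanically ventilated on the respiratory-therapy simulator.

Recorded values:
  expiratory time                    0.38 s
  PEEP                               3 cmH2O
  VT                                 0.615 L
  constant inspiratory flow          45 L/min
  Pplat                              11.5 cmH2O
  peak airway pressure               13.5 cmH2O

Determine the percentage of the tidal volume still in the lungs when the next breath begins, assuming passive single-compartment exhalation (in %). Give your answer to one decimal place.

14.0

Flow: 45 L/min ÷ 60 = 0.75 L/s.
R = (PIP − Pplat)/V̇ = (13.5 − 11.5) / 0.75 = 2.0/0.75 = 2.667 cmH2O·s/L.
C = Vt/(Pplat − PEEP) = 615.0 / (11.5 − 3) = 615.0/8.5 = 72.353 mL/cmH2O.
τ = R × C = 2.667 × 0.07235 L/cmH2O = 0.193 s.
Fraction remaining at end-expiration = e^(−Te/τ) = e^(−0.38/0.193) = 0.1396 → 13.96%.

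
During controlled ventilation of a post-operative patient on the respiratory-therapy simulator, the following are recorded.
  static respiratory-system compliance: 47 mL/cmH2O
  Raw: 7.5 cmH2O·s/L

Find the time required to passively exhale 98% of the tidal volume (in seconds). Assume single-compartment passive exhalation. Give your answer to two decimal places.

1.38

τ = R × C = 7.5 × 47 mL/cmH2O = 7.5 × 0.047 L/cmH2O = 0.3525 s.
Exhaled fraction f = 1 − e^(−t/τ) → t = −τ·ln(1 − f) = −0.3525·ln(0.02) = 1.379 s.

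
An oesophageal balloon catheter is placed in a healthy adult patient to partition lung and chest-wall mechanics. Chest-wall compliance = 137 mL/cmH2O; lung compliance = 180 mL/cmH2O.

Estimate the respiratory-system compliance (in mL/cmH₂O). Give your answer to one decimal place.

77.8

Lung and chest wall are elastances in series: 1/Crs = 1/CL + 1/Ccw.
1/Crs = 1/180 + 1/137 = 0.01285.
Crs = 77.821 mL/cmH2O.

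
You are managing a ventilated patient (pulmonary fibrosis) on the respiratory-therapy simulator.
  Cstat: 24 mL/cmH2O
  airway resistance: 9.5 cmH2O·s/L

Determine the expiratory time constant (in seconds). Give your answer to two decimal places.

0.23

τ = R × C = 9.5 × 24 mL/cmH2O = 9.5 × 0.024 L/cmH2O = 0.228 s.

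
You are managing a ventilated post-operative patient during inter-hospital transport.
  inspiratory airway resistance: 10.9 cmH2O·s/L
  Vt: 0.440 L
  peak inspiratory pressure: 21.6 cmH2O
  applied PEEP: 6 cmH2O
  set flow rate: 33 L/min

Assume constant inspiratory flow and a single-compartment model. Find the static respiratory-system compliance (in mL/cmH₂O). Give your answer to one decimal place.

45.8

Flow: 33 L/min ÷ 60 = 0.55 L/s.
Equation of motion (constant flow): PIP = Vt/C + R·V̇ + PEEP.
Vt/C = PIP − R·V̇ − PEEP = 21.6 − 10.9×0.55 − 6 = 21.6 − 5.995 − 6 = 9.605 cmH2O.
C = Vt / 9.605 = 440 / 9.605 = 45.809 mL/cmH2O.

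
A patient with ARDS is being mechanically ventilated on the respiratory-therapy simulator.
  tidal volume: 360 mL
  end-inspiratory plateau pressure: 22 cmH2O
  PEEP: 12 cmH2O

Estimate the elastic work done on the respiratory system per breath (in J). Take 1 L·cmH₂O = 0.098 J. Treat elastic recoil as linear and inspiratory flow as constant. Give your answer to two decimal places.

0.18

Elastic work ≈ ½ × (Pplat − PEEP) × Vt = 0.5 × (22 − 12) × 0.360 L = 0.5 × 10.0 × 0.360 = 1.8 L·cmH2O.
× 0.098 J/(L·cmH2O) → 0.1764 J.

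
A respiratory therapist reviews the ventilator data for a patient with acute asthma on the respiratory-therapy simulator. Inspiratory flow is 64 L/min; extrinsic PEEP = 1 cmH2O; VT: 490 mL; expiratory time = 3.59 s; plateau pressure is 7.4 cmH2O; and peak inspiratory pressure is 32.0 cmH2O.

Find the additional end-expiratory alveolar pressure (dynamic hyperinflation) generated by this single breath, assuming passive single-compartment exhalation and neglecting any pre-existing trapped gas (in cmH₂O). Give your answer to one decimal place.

Flow: 64 L/min ÷ 60 = 1.0667 L/s.
R = (PIP − Pplat)/V̇ = (32.0 − 7.4) / 1.0667 = 24.6/1.0667 = 23.062 cmH2O·s/L.
C = Vt/(Pplat − PEEP) = 490.0 / (7.4 − 1) = 490.0/6.4 = 76.563 mL/cmH2O.
τ = R × C = 23.062 × 0.07656 L/cmH2O = 1.766 s.
Fraction remaining = e^(−Te/τ) = e^(−3.59/1.766) = 0.131; trapped volume = 490.0 × 0.131 = 64.19 mL.
Additional alveolar pressure from trapping ≈ V_trapped / C = 64.19 / 76.563 = 0.8384 cmH2O.

0.8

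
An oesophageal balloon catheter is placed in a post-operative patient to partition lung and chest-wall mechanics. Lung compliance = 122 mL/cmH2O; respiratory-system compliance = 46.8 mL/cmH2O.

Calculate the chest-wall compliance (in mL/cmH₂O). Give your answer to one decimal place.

75.9

1/Ccw = 1/Crs − 1/CL.
1/Ccw = 1/46.8 − 1/122 = 0.01317.
Ccw = 75.93 mL/cmH2O.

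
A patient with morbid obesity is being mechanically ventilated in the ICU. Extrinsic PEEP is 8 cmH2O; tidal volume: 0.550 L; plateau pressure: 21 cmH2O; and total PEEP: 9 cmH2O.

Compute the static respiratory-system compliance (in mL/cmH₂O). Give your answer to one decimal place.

45.8

End-expiratory occlusion gives total PEEP = 9 cmH2O (intrinsic PEEP = 9 − 8 = 1). Use total PEEP for the elastic gradient.
Cstat = Vt / (Pplat − PEEPtotal) = 550 / (21 − 9) = 550 / 12.0 = 45.833 mL/cmH2O.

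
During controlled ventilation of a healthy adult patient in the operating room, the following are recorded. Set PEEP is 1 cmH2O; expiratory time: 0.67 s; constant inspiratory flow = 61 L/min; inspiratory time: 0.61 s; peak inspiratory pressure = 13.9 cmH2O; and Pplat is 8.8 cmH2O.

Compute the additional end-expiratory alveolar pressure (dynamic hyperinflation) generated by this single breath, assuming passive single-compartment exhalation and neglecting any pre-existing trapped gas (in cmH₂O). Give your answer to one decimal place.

Flow: 61 L/min ÷ 60 = 1.0167 L/s.
Vt = flow × Ti = 1.0167 L/s × 0.61 s × 1000 mL/L = 620.19 mL.
R = (PIP − Pplat)/V̇ = (13.9 − 8.8) / 1.0167 = 5.1/1.0167 = 5.016 cmH2O·s/L.
C = Vt/(Pplat − PEEP) = 620.19 / (8.8 − 1) = 620.19/7.8 = 79.512 mL/cmH2O.
τ = R × C = 5.016 × 0.07951 L/cmH2O = 0.3988 s.
Fraction remaining = e^(−Te/τ) = e^(−0.67/0.3988) = 0.1864; trapped volume = 620.19 × 0.1864 = 115.6 mL.
Additional alveolar pressure from trapping ≈ V_trapped / C = 115.6 / 79.512 = 1.454 cmH2O.

1.5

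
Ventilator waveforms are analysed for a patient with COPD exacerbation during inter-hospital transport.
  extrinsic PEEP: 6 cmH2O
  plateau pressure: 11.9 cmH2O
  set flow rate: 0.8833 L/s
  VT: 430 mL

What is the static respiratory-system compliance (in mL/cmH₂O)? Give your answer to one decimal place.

Cstat = Vt / (Pplat − PEEP) = 430 / (11.9 − 6) = 430 / 5.9 = 72.881 mL/cmH2O.

72.9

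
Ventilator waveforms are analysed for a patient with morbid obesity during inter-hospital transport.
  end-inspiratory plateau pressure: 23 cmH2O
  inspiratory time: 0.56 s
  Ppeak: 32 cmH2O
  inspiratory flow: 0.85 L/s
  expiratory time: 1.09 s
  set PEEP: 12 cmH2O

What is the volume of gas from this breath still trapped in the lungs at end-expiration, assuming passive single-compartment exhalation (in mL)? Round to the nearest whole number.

Vt = flow × Ti = 0.85 L/s × 0.56 s × 1000 mL/L = 476.0 mL.
R = (PIP − Pplat)/V̇ = (32 − 23) / 0.85 = 9.0/0.85 = 10.588 cmH2O·s/L.
C = Vt/(Pplat − PEEP) = 476.0 / (23 − 12) = 476.0/11.0 = 43.273 mL/cmH2O.
τ = R × C = 10.588 × 0.04327 L/cmH2O = 0.4581 s.
Fraction remaining = e^(−Te/τ) = e^(−1.09/0.4581) = 0.09261.
Trapped volume = 476.0 × 0.09261 = 44.082 mL.

44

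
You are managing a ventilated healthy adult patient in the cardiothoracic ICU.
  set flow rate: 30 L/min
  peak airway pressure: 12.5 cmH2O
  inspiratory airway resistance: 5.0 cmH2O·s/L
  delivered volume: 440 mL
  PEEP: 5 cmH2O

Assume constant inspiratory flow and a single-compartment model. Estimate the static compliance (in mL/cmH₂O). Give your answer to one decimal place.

88.0

Flow: 30 L/min ÷ 60 = 0.5 L/s.
Equation of motion (constant flow): PIP = Vt/C + R·V̇ + PEEP.
Vt/C = PIP − R·V̇ − PEEP = 12.5 − 5.0×0.5 − 5 = 12.5 − 2.5 − 5 = 5.0 cmH2O.
C = Vt / 5.0 = 440 / 5.0 = 88.0 mL/cmH2O.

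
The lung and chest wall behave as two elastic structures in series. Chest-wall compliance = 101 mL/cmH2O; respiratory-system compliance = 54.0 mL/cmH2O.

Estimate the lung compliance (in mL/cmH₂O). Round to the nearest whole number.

1/CL = 1/Crs − 1/Ccw.
1/CL = 1/54.0 − 1/101 = 0.008618.
CL = 116.04 mL/cmH2O.

116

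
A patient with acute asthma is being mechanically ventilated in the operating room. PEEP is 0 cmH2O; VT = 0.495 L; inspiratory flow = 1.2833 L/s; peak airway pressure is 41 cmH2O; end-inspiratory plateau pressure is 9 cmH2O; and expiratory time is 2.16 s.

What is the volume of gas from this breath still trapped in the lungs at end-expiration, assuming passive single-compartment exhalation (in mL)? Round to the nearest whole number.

102

R = (PIP − Pplat)/V̇ = (41 − 9) / 1.2833 = 32.0/1.2833 = 24.936 cmH2O·s/L.
C = Vt/(Pplat − PEEP) = 495.0 / (9 − 0) = 495.0/9.0 = 55.0 mL/cmH2O.
τ = R × C = 24.936 × 0.055 L/cmH2O = 1.371 s.
Fraction remaining = e^(−Te/τ) = e^(−2.16/1.371) = 0.2069.
Trapped volume = 495.0 × 0.2069 = 102.42 mL.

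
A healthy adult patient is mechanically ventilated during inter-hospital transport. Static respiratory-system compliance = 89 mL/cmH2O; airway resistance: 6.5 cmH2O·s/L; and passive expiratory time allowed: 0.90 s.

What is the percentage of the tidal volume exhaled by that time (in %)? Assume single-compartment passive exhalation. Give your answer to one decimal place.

78.9

τ = R × C = 6.5 × 89 mL/cmH2O = 6.5 × 0.089 L/cmH2O = 0.5785 s.
Passive exhalation: V(t)/V₀ = e^(−t/τ) = e^(−0.90/0.5785) = 0.211.
Fraction exhaled = 1 − 0.211 = 0.789 → 78.9%.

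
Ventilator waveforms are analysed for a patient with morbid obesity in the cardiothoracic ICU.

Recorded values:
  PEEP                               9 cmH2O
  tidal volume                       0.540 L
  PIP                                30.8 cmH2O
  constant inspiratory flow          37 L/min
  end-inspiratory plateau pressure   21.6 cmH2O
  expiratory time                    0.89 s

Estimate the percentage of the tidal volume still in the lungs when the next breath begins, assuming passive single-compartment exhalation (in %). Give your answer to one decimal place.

Flow: 37 L/min ÷ 60 = 0.6167 L/s.
R = (PIP − Pplat)/V̇ = (30.8 − 21.6) / 0.6167 = 9.2/0.6167 = 14.918 cmH2O·s/L.
C = Vt/(Pplat − PEEP) = 540.0 / (21.6 − 9) = 540.0/12.6 = 42.857 mL/cmH2O.
τ = R × C = 14.918 × 0.04286 L/cmH2O = 0.6394 s.
Fraction remaining at end-expiration = e^(−Te/τ) = e^(−0.89/0.6394) = 0.2486 → 24.86%.

24.9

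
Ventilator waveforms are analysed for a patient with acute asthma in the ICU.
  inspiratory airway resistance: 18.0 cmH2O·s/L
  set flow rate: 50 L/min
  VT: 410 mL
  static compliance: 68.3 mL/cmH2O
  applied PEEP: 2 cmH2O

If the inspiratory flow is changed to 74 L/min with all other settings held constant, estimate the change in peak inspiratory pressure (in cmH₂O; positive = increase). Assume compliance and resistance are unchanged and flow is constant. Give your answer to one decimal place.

Flow: 50 L/min ÷ 60 = 0.8333 L/s.
New flow: 74 L/min ÷ 60 = 1.2333 L/s.
PIP = Vt/C + R·V̇ + PEEP (constant-flow equation of motion).
Only the resistive term changes: ΔPIP = R × ΔV̇ = 18.0 × (1.2333 − 0.8333) = 18.0 × 0.4 = 7.2 cmH2O.

7.2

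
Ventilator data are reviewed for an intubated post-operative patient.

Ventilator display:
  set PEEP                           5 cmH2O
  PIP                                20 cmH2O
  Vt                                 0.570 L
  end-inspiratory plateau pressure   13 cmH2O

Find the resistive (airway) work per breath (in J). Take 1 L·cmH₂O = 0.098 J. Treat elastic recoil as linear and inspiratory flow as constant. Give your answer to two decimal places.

With constant inspiratory flow the resistive pressure is constant at PIP − Pplat = 20 − 13 = 7.0 cmH2O, so resistive work = 7.0 × 0.570 = 3.99 L·cmH2O.
× 0.098 J/(L·cmH2O) → 0.391 J.

0.39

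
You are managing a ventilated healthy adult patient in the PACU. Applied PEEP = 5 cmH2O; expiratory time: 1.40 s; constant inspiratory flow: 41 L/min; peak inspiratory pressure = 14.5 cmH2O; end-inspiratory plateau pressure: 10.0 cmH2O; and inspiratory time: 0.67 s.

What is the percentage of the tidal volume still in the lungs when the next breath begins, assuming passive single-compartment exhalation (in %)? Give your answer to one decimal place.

Flow: 41 L/min ÷ 60 = 0.6833 L/s.
Vt = flow × Ti = 0.6833 L/s × 0.67 s × 1000 mL/L = 457.81 mL.
R = (PIP − Pplat)/V̇ = (14.5 − 10.0) / 0.6833 = 4.5/0.6833 = 6.586 cmH2O·s/L.
C = Vt/(Pplat − PEEP) = 457.81 / (10.0 − 5) = 457.81/5.0 = 91.562 mL/cmH2O.
τ = R × C = 6.586 × 0.09156 L/cmH2O = 0.603 s.
Fraction remaining at end-expiration = e^(−Te/τ) = e^(−1.40/0.603) = 0.0981 → 9.81%.

9.8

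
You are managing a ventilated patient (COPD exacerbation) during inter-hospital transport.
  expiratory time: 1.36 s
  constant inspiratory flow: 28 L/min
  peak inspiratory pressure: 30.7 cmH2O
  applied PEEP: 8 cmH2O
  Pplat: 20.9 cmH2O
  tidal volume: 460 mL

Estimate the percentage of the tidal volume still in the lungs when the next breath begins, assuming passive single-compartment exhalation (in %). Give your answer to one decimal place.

16.3

Flow: 28 L/min ÷ 60 = 0.4667 L/s.
R = (PIP − Pplat)/V̇ = (30.7 − 20.9) / 0.4667 = 9.8/0.4667 = 20.999 cmH2O·s/L.
C = Vt/(Pplat − PEEP) = 460.0 / (20.9 − 8) = 460.0/12.9 = 35.659 mL/cmH2O.
τ = R × C = 20.999 × 0.03566 L/cmH2O = 0.7488 s.
Fraction remaining at end-expiration = e^(−Te/τ) = e^(−1.36/0.7488) = 0.1626 → 16.26%.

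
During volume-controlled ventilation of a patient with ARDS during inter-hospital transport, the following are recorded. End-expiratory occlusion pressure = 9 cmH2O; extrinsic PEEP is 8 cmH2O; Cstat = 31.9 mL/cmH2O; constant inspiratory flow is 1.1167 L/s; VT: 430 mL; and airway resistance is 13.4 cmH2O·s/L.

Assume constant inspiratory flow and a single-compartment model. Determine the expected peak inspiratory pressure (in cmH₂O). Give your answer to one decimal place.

37.4

Total PEEP = 9 cmH2O (set 8 + intrinsic 1); this is the baseline alveolar pressure.
Equation of motion (constant flow): PIP = Vt/C + R·V̇ + PEEP.
PIP = 430/31.9 + 13.4×1.1167 + 9 = 13.48 + 14.964 + 9 = 37.444 cmH2O.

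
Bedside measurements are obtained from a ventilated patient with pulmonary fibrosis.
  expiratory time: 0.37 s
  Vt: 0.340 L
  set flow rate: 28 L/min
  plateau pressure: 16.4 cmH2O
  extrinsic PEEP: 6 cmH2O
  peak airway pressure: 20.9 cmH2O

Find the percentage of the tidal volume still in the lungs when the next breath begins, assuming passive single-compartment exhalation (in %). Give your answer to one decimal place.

Flow: 28 L/min ÷ 60 = 0.4667 L/s.
R = (PIP − Pplat)/V̇ = (20.9 − 16.4) / 0.4667 = 4.5/0.4667 = 9.642 cmH2O·s/L.
C = Vt/(Pplat − PEEP) = 340.0 / (16.4 − 6) = 340.0/10.4 = 32.692 mL/cmH2O.
τ = R × C = 9.642 × 0.03269 L/cmH2O = 0.3152 s.
Fraction remaining at end-expiration = e^(−Te/τ) = e^(−0.37/0.3152) = 0.3092 → 30.92%.

30.9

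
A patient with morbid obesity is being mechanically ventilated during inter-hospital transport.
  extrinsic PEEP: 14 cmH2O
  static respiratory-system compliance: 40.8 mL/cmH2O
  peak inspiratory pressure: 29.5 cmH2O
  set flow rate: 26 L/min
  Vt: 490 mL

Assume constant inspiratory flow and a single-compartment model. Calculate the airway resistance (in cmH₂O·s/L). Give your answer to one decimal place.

Flow: 26 L/min ÷ 60 = 0.4333 L/s.
Equation of motion (constant flow): PIP = Vt/C + R·V̇ + PEEP.
R·V̇ = PIP − Vt/C − PEEP = 29.5 − 490/40.8 − 14 = 29.5 − 12.01 − 14 = 3.49 cmH2O.
R = 3.49 / 0.4333 = 8.054 cmH2O·s/L.

8.1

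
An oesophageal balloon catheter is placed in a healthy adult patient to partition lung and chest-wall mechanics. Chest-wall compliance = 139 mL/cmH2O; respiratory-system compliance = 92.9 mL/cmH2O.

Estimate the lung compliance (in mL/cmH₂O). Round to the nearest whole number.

280

1/CL = 1/Crs − 1/Ccw.
1/CL = 1/92.9 − 1/139 = 0.00357.
CL = 280.11 mL/cmH2O.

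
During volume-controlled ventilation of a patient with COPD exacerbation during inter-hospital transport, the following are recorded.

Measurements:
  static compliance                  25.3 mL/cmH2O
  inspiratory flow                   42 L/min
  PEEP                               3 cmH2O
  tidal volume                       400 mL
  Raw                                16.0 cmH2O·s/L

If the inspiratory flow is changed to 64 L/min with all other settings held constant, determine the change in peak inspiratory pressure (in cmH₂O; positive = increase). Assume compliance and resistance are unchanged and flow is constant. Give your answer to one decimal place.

Flow: 42 L/min ÷ 60 = 0.7 L/s.
New flow: 64 L/min ÷ 60 = 1.0667 L/s.
PIP = Vt/C + R·V̇ + PEEP (constant-flow equation of motion).
Only the resistive term changes: ΔPIP = R × ΔV̇ = 16.0 × (1.0667 − 0.7) = 16.0 × 0.3667 = 5.867 cmH2O.

5.9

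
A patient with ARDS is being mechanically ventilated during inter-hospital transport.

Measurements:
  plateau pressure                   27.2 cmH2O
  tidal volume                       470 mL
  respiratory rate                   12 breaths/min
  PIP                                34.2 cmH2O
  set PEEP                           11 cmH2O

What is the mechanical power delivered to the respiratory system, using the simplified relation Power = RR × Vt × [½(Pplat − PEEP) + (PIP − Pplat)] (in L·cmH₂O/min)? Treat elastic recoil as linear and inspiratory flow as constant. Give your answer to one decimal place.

85.2

Per-breath work = Vt × [½(Pplat−PEEP) + (PIP−Pplat)] = 0.470 × [0.5×16.2 + 7.0] = 0.470 × 15.1 = 7.097 L·cmH2O.
Power = 12 × 7.097 = 85.164 L·cmH2O/min.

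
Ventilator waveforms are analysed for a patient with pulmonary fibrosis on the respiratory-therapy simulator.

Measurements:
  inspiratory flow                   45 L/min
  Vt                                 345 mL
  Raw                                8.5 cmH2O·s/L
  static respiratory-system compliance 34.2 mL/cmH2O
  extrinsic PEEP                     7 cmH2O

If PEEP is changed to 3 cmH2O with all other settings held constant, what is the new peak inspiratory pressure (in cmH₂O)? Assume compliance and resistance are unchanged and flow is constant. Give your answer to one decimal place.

19.5

Flow: 45 L/min ÷ 60 = 0.75 L/s.
PIP = Vt/C + R·V̇ + PEEP (constant-flow equation of motion).
Only the baseline term changes: ΔPIP = ΔPEEP = 3 − 7 = -4.0 cmH2O.
Original PIP = 345/34.2 + 8.5×0.75 + 7 = 23.463 cmH2O; new PIP = 23.463 + (-4.0) = 19.463 cmH2O.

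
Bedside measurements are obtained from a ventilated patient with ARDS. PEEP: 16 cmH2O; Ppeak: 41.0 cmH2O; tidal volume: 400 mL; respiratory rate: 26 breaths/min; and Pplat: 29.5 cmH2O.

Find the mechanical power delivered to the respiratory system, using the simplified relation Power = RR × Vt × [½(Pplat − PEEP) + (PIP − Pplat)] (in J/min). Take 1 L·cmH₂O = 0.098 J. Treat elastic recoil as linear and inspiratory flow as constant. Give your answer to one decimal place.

18.6

Per-breath work = Vt × [½(Pplat−PEEP) + (PIP−Pplat)] = 0.400 × [0.5×13.5 + 11.5] = 0.400 × 18.25 = 7.3 L·cmH2O.
Power = 26 × 7.3 = 189.8 L·cmH2O/min.
× 0.098 J/(L·cmH2O) → 18.6 J/min.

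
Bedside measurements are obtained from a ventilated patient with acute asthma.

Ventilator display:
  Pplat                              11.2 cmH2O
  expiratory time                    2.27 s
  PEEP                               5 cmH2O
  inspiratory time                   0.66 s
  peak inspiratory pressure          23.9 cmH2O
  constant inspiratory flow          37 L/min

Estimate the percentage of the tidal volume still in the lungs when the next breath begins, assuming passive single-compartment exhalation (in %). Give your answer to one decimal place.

Flow: 37 L/min ÷ 60 = 0.6167 L/s.
Vt = flow × Ti = 0.6167 L/s × 0.66 s × 1000 mL/L = 407.02 mL.
R = (PIP − Pplat)/V̇ = (23.9 − 11.2) / 0.6167 = 12.7/0.6167 = 20.593 cmH2O·s/L.
C = Vt/(Pplat − PEEP) = 407.02 / (11.2 − 5) = 407.02/6.2 = 65.648 mL/cmH2O.
τ = R × C = 20.593 × 0.06565 L/cmH2O = 1.352 s.
Fraction remaining at end-expiration = e^(−Te/τ) = e^(−2.27/1.352) = 0.1866 → 18.66%.

18.7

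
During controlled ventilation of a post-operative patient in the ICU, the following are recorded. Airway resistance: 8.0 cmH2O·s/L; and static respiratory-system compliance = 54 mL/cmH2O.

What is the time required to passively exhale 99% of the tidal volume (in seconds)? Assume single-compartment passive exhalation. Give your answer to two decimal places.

τ = R × C = 8.0 × 54 mL/cmH2O = 8.0 × 0.054 L/cmH2O = 0.432 s.
Exhaled fraction f = 1 − e^(−t/τ) → t = −τ·ln(1 − f) = −0.432·ln(0.01) = 1.989 s.

1.99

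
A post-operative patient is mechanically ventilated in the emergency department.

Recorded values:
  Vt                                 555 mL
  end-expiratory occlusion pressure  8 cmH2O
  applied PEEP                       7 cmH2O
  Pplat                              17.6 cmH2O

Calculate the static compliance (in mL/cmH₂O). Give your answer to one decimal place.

57.8

End-expiratory occlusion gives total PEEP = 8 cmH2O (intrinsic PEEP = 8 − 7 = 1). Use total PEEP for the elastic gradient.
Cstat = Vt / (Pplat − PEEPtotal) = 555 / (17.6 − 8) = 555 / 9.6 = 57.813 mL/cmH2O.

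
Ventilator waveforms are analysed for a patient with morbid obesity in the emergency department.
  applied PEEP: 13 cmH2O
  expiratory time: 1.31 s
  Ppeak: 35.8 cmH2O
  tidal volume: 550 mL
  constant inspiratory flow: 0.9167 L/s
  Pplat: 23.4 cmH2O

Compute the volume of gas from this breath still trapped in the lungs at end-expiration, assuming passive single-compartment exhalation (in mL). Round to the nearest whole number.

88

R = (PIP − Pplat)/V̇ = (35.8 − 23.4) / 0.9167 = 12.4/0.9167 = 13.527 cmH2O·s/L.
C = Vt/(Pplat − PEEP) = 550.0 / (23.4 − 13) = 550.0/10.4 = 52.885 mL/cmH2O.
τ = R × C = 13.527 × 0.05289 L/cmH2O = 0.7154 s.
Fraction remaining = e^(−Te/τ) = e^(−1.31/0.7154) = 0.1602.
Trapped volume = 550.0 × 0.1602 = 88.11 mL.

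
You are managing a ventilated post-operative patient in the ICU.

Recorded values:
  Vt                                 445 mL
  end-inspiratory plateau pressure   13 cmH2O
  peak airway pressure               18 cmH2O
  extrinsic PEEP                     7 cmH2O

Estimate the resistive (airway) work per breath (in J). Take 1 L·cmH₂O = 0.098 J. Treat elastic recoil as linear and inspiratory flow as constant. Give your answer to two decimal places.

0.22

With constant inspiratory flow the resistive pressure is constant at PIP − Pplat = 18 − 13 = 5.0 cmH2O, so resistive work = 5.0 × 0.445 = 2.225 L·cmH2O.
× 0.098 J/(L·cmH2O) → 0.2181 J.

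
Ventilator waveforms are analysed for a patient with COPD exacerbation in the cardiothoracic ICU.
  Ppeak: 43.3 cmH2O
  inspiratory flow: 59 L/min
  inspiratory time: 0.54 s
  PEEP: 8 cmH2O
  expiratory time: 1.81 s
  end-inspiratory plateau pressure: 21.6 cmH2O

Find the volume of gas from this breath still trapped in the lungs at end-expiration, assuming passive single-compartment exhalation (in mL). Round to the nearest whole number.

65

Flow: 59 L/min ÷ 60 = 0.9833 L/s.
Vt = flow × Ti = 0.9833 L/s × 0.54 s × 1000 mL/L = 530.98 mL.
R = (PIP − Pplat)/V̇ = (43.3 − 21.6) / 0.9833 = 21.7/0.9833 = 22.069 cmH2O·s/L.
C = Vt/(Pplat − PEEP) = 530.98 / (21.6 − 8) = 530.98/13.6 = 39.043 mL/cmH2O.
τ = R × C = 22.069 × 0.03904 L/cmH2O = 0.8616 s.
Fraction remaining = e^(−Te/τ) = e^(−1.81/0.8616) = 0.1224.
Trapped volume = 530.98 × 0.1224 = 64.992 mL.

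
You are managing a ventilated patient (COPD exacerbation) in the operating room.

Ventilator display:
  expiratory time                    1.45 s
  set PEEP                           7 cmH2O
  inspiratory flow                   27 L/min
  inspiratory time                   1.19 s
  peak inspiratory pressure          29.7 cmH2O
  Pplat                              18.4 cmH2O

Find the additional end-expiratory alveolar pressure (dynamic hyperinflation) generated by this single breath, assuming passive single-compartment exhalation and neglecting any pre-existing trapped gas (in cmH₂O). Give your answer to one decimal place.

Flow: 27 L/min ÷ 60 = 0.45 L/s.
Vt = flow × Ti = 0.45 L/s × 1.19 s × 1000 mL/L = 535.5 mL.
R = (PIP − Pplat)/V̇ = (29.7 − 18.4) / 0.45 = 11.3/0.45 = 25.111 cmH2O·s/L.
C = Vt/(Pplat − PEEP) = 535.5 / (18.4 − 7) = 535.5/11.4 = 46.974 mL/cmH2O.
τ = R × C = 25.111 × 0.04697 L/cmH2O = 1.179 s.
Fraction remaining = e^(−Te/τ) = e^(−1.45/1.179) = 0.2923; trapped volume = 535.5 × 0.2923 = 156.53 mL.
Additional alveolar pressure from trapping ≈ V_trapped / C = 156.53 / 46.974 = 3.332 cmH2O.

3.3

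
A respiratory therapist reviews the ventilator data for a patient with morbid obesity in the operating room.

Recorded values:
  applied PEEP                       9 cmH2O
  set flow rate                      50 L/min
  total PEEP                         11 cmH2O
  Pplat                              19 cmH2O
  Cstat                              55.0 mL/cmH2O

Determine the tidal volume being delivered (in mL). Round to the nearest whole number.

End-expiratory occlusion gives total PEEP = 11 cmH2O (intrinsic PEEP = 11 − 9 = 2). Use total PEEP for the elastic gradient.
Vt = Cstat × (Pplat − PEEPtotal) = 55.0 × (19 − 11) = 55.0 × 8.0 = 440.0 mL.

440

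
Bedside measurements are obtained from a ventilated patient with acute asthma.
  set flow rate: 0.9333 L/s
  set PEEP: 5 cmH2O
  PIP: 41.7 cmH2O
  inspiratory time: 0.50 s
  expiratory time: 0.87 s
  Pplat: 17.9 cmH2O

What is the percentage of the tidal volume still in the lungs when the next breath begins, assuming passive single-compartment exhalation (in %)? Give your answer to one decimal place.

38.9

Vt = flow × Ti = 0.9333 L/s × 0.50 s × 1000 mL/L = 466.65 mL.
R = (PIP − Pplat)/V̇ = (41.7 − 17.9) / 0.9333 = 23.8/0.9333 = 25.501 cmH2O·s/L.
C = Vt/(Pplat − PEEP) = 466.65 / (17.9 − 5) = 466.65/12.9 = 36.174 mL/cmH2O.
τ = R × C = 25.501 × 0.03617 L/cmH2O = 0.9224 s.
Fraction remaining at end-expiration = e^(−Te/τ) = e^(−0.87/0.9224) = 0.3894 → 38.94%.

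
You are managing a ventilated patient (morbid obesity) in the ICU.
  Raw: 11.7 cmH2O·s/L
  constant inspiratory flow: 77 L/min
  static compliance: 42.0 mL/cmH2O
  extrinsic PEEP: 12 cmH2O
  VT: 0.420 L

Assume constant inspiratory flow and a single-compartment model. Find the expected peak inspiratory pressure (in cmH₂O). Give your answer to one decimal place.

37.0

Flow: 77 L/min ÷ 60 = 1.2833 L/s.
Equation of motion (constant flow): PIP = Vt/C + R·V̇ + PEEP.
PIP = 420/42.0 + 11.7×1.2833 + 12 = 10.0 + 15.015 + 12 = 37.015 cmH2O.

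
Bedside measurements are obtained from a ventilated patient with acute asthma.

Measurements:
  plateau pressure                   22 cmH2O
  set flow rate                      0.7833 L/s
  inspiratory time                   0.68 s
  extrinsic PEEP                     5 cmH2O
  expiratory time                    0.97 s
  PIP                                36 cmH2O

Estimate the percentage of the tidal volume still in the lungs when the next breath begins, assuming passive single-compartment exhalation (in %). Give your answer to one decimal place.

17.7

Vt = flow × Ti = 0.7833 L/s × 0.68 s × 1000 mL/L = 532.64 mL.
R = (PIP − Pplat)/V̇ = (36 − 22) / 0.7833 = 14.0/0.7833 = 17.873 cmH2O·s/L.
C = Vt/(Pplat − PEEP) = 532.64 / (22 − 5) = 532.64/17.0 = 31.332 mL/cmH2O.
τ = R × C = 17.873 × 0.03133 L/cmH2O = 0.56 s.
Fraction remaining at end-expiration = e^(−Te/τ) = e^(−0.97/0.56) = 0.1769 → 17.69%.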